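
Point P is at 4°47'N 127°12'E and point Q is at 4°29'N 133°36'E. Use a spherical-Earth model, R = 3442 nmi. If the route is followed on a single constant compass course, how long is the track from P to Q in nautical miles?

Δψ = ln[tan(π/4+φ₂/2)/tan(π/4+φ₁/2)] = -0.0053;  Δφ = -0.0052 rad,  Δλ = +0.1117 rad
q = Δφ/Δψ = 0.9967
d = R·√(Δφ² + q²Δλ²) = 3442·0.11146 = 384 nmi

384 nmi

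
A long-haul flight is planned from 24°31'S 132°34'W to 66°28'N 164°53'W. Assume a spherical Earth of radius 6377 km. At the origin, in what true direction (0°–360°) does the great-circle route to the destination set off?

N = sin Δλ·cos φ₂ = -0.2135;  D = cos φ₁ sin φ₂ − sin φ₁ cos φ₂ cos Δλ = +0.9742
initial course = atan2(N, D) = 347.64°

347.6°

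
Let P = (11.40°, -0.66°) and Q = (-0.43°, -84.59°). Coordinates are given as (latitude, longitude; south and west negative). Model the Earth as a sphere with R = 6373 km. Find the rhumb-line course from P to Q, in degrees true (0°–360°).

261.9°

Δψ = ln[tan(π/4+φ₂/2)/tan(π/4+φ₁/2)] = -0.2078
Δλ = -1.4649 rad (taken the short way round)
course = atan2(Δλ, Δψ) = 261.93°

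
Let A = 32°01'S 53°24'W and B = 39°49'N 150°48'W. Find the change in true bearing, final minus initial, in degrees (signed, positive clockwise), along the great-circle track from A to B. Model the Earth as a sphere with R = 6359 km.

-10.9°

Initial bearing θ₁ = atan2(sin Δλ cos φ₂, cos φ₁ sin φ₂ − sin φ₁ cos φ₂ cos Δλ) = 302.78°
Final bearing θ₂ = (initial bearing from the destination back to the start) + 180° = 291.86°
Δθ = θ₂ − θ₁ = -10.9°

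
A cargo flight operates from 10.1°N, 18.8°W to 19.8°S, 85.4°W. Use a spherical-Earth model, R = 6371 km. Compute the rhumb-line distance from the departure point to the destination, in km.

Δψ = ln[tan(π/4+φ₂/2)/tan(π/4+φ₁/2)] = -0.5299;  Δφ = -0.5219 rad,  Δλ = -1.1624 rad
q = Δφ/Δψ = 0.9849
d = R·√(Δφ² + q²Δλ²) = 6371·1.25815 = 8016 km

8016 km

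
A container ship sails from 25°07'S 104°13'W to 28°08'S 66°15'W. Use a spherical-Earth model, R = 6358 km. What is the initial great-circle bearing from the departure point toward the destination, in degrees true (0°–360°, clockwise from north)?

103.7°

N = sin Δλ·cos φ₂ = +0.5425;  D = cos φ₁ sin φ₂ − sin φ₁ cos φ₂ cos Δλ = -0.1318
initial course = atan2(N, D) = 103.66°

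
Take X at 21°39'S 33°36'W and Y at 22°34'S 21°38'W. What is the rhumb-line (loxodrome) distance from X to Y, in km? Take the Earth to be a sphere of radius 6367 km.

Rhumb course C = atan2(Δλ, Δψ) with Δψ = ln[tan(π/4+φ₂/2)/tan(π/4+φ₁/2)] = -0.0173, Δλ = +0.2089 → C = 94.73°
d = R·|Δφ| / |cos C| = 6367·0.01600 / 0.08240 = 1236 km

1236 km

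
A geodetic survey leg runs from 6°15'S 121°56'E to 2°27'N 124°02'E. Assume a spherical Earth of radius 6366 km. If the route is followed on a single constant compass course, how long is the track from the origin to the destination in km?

Δψ = ln[tan(π/4+φ₂/2)/tan(π/4+φ₁/2)] = +0.1521;  Δφ = +0.1518 rad,  Δλ = +0.0367 rad
q = Δφ/Δψ = 0.9985
d = R·√(Δφ² + q²Δλ²) = 6366·0.15619 = 994 km

994 km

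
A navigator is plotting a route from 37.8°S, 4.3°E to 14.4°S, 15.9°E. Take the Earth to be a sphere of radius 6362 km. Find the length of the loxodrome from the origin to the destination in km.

2839 km

Rhumb course C = atan2(Δλ, Δψ) with Δψ = ln[tan(π/4+φ₂/2)/tan(π/4+φ₁/2)] = +0.4595, Δλ = +0.2025 → C = 23.78°
d = R·|Δφ| / |cos C| = 6362·0.40841 / 0.91513 = 2839 km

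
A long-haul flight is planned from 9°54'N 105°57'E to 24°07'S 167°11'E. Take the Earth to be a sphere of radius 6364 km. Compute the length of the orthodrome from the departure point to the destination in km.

7636 km

Haversine: a = sin²(Δφ/2)+cos φ₁ cos φ₂ sin²(Δλ/2) = 0.31878;  σ = 2·atan2(√a,√(1−a))
σ = 68.749° → d = Rσ = 6364·1.19990 = 7636 km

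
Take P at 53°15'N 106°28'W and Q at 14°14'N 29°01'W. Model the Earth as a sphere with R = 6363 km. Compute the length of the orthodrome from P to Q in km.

7902 km

cos σ = sin φ₁ sin φ₂ + cos φ₁ cos φ₂ cos Δλ
      = sin(53.25°)sin(14.23°) + cos(53.25°)cos(14.23°)cos(77.45°) = 0.3230
σ = 71.154° → d = Rσ = 6363·1.24187 = 7902 km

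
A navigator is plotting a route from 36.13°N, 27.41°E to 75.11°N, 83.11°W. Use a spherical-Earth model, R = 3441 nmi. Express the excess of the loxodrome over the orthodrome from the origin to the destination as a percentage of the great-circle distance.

Great circle: σ = 1.0506 rad → d_gc = Rσ = 3615.0 nmi
Rhumb: Δφ = +0.6803, Δλ = -1.9289, Δψ = +1.3580, q = Δφ/Δψ = 0.5010 → d_rh = R√(Δφ²+q²Δλ²) = 4066.7 nmi
Excess = (4066.7 − 3615.0) / 3615.0 = 451.7 / 3615.0 = 12.50% ≈ 12.5%

12.5%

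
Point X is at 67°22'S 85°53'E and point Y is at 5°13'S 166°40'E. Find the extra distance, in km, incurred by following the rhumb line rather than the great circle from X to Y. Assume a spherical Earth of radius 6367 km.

354 km

Great circle: cos σ = sin φ₁ sin φ₂ + cos φ₁ cos φ₂ cos Δλ,  σ = 1.4250 rad → d_gc = 9072.8 km
Rhumb line: Δψ = +1.5177, q = Δφ/Δψ = 0.7147, d_rh = R√(Δφ²+q²Δλ²) = 9426.9 km
Excess = 9426.9 − 9072.8 = 354.1 ≈ 354 km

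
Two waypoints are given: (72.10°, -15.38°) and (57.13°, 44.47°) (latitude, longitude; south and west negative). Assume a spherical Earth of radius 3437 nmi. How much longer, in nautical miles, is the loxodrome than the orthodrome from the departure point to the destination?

65 nmi

Great circle: cos σ = sin φ₁ sin φ₂ + cos φ₁ cos φ₂ cos Δλ,  σ = 0.4885 rad → d_gc = 1679.0 nmi
Rhumb line: Δψ = -0.6275, q = Δφ/Δψ = 0.4163, d_rh = R√(Δφ²+q²Δλ²) = 1743.8 nmi
Excess = 1743.8 − 1679.0 = 64.8 ≈ 65 nmi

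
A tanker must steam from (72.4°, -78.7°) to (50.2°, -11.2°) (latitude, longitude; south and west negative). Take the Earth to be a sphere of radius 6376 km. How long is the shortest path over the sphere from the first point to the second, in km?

Haversine: a = sin²(Δφ/2)+cos φ₁ cos φ₂ sin²(Δλ/2) = 0.09681;  σ = 2·atan2(√a,√(1−a))
σ = 36.255° → d = Rσ = 6376·0.63278 = 4035 km

4035 km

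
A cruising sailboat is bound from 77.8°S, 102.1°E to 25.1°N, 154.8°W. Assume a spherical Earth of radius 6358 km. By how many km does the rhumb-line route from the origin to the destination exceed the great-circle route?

Great circle: cos σ = sin φ₁ sin φ₂ + cos φ₁ cos φ₂ cos Δλ,  σ = 2.0465 rad → d_gc = 13011.9 km
Rhumb line: Δψ = +2.6890, q = Δφ/Δψ = 0.6679, d_rh = R√(Δφ²+q²Δλ²) = 13739.5 km
Excess = 13739.5 − 13011.9 = 727.6 ≈ 728 km

728 km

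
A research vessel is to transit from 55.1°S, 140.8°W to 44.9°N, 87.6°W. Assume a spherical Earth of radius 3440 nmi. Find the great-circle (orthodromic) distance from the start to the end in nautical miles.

cos σ = sin φ₁ sin φ₂ + cos φ₁ cos φ₂ cos Δλ
      = sin(-55.10°)sin(44.90°) + cos(-55.10°)cos(44.90°)cos(53.20°) = -0.3362
σ = 109.643° → d = Rσ = 3440·1.91363 = 6583 nmi

6583 nmi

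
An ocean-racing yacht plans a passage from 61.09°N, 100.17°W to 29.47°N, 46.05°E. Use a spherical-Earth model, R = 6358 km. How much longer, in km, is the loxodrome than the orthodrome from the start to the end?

2036 km

Great circle: cos σ = sin φ₁ sin φ₂ + cos φ₁ cos φ₂ cos Δλ,  σ = 1.4899 rad → d_gc = 9472.7 km
Rhumb line: Δψ = -0.8170, q = Δφ/Δψ = 0.6755, d_rh = R√(Δφ²+q²Δλ²) = 11508.3 km
Excess = 11508.3 − 9472.7 = 2035.6 ≈ 2036 km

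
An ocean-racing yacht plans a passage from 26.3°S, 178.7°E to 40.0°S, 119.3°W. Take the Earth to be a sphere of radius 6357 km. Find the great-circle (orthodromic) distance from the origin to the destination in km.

Haversine: a = sin²(Δφ/2)+cos φ₁ cos φ₂ sin²(Δλ/2) = 0.19640;  σ = 2·atan2(√a,√(1−a))
σ = 52.612° → d = Rσ = 6357·0.91825 = 5837 km

5837 km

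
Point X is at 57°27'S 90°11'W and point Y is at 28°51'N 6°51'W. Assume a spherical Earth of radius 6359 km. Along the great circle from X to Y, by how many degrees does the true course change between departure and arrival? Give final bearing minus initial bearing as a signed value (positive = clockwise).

At departure: θ₁ = atan2(sin Δλ cos φ₂, cos φ₁ sin φ₂ − sin φ₁ cos φ₂ cos Δλ) = 68.35°
At arrival: θ₂ = atan2(sin Δλ cos φ₁, −cos φ₂ sin φ₁ + sin φ₂ cos φ₁ cos Δλ) = 34.82°
Δθ = θ₂ − θ₁ = -33.5°

-33.5°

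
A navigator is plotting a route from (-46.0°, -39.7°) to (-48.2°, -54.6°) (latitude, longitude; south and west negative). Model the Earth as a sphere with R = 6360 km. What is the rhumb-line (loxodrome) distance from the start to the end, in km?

1152 km

Rhumb course C = atan2(Δλ, Δψ) with Δψ = ln[tan(π/4+φ₂/2)/tan(π/4+φ₁/2)] = -0.0564, Δλ = -0.2601 → C = 257.76°
d = R·|Δφ| / |cos C| = 6360·0.03840 / 0.21202 = 1152 km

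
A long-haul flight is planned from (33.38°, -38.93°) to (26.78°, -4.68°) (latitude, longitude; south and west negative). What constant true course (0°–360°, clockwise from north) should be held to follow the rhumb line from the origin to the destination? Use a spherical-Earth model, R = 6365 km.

102.6°

Meridional parts: M(φ₁)=+0.6187, M(φ₂)=+0.4854 → ΔM = -0.1332;  Δλ = +0.5978 rad
tan C = Δλ / ΔM = -4.4864 → C = 102.57°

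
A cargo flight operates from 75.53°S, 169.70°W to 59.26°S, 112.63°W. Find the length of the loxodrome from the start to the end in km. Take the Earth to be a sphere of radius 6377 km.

Rhumb course C = atan2(Δλ, Δψ) with Δψ = ln[tan(π/4+φ₂/2)/tan(π/4+φ₁/2)] = +0.7726, Δλ = +0.9961 → C = 52.20°
d = R·|Δφ| / |cos C| = 6377·0.28397 / 0.61287 = 2955 km

2955 km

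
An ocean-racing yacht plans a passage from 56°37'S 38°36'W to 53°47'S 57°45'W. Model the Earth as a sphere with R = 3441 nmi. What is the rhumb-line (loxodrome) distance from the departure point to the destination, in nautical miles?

678 nmi

Δψ = ln[tan(π/4+φ₂/2)/tan(π/4+φ₁/2)] = +0.0867;  Δφ = +0.0495 rad,  Δλ = -0.3342 rad
q = Δφ/Δψ = 0.5704
d = R·√(Δφ² + q²Δλ²) = 3441·0.19696 = 678 nmi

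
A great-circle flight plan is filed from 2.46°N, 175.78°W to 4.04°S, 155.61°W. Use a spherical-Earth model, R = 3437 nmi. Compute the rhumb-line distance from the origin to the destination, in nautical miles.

1270 nmi

Δψ = ln[tan(π/4+φ₂/2)/tan(π/4+φ₁/2)] = -0.1135;  Δφ = -0.1134 rad,  Δλ = +0.3520 rad
q = Δφ/Δψ = 0.9994
d = R·√(Δφ² + q²Δλ²) = 3437·0.36965 = 1270 nmi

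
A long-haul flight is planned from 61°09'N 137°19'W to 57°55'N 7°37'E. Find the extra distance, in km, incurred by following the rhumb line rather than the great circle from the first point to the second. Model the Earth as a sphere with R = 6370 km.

1741 km

Great circle: cos σ = sin φ₁ sin φ₂ + cos φ₁ cos φ₂ cos Δλ,  σ = 1.0094 rad → d_gc = 6430.0 km
Rhumb line: Δψ = -0.1114, q = Δφ/Δψ = 0.5066, d_rh = R√(Δφ²+q²Δλ²) = 8170.6 km
Excess = 8170.6 − 6430.0 = 1740.6 ≈ 1741 km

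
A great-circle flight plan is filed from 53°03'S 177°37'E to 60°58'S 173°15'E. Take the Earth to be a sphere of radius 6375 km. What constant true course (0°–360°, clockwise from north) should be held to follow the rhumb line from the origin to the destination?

196.6°

Δψ = ln[tan(π/4+φ₂/2)/tan(π/4+φ₁/2)] = -0.2549
Δλ = -0.0762 rad (taken the short way round)
course = atan2(Δλ, Δψ) = 196.64°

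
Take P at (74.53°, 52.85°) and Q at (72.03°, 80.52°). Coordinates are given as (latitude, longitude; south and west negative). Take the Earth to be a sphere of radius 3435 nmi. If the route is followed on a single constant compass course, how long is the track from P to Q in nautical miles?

499 nmi

Rhumb course C = atan2(Δλ, Δψ) with Δψ = ln[tan(π/4+φ₂/2)/tan(π/4+φ₁/2)] = -0.1519, Δλ = +0.4829 → C = 107.47°
d = R·|Δφ| / |cos C| = 3435·0.04363 / 0.30012 = 499 nmi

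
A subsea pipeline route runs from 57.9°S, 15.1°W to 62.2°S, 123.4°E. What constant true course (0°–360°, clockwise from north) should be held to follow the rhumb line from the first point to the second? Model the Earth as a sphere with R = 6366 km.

93.6°

Δψ = ln[tan(π/4+φ₂/2)/tan(π/4+φ₁/2)] = -0.1506
Δλ = +2.4173 rad (taken the short way round)
course = atan2(Δλ, Δψ) = 93.56°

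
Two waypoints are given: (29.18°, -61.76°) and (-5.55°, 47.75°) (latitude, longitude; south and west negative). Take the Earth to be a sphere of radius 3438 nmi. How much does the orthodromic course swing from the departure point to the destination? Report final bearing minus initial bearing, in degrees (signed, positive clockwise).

At departure: θ₁ = atan2(sin Δλ cos φ₂, cos φ₁ sin φ₂ − sin φ₁ cos φ₂ cos Δλ) = 85.27°
At arrival: θ₂ = atan2(sin Δλ cos φ₁, −cos φ₂ sin φ₁ + sin φ₂ cos φ₁ cos Δλ) = 119.05°
Δθ = θ₂ − θ₁ = +33.8°

+33.8°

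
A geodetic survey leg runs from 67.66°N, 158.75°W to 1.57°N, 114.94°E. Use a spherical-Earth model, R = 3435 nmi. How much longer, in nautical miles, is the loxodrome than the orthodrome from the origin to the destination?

226 nmi

Great circle: cos σ = sin φ₁ sin φ₂ + cos φ₁ cos φ₂ cos Δλ,  σ = 1.5210 rad → d_gc = 5224.6 nmi
Rhumb line: Δψ = -1.5948, q = Δφ/Δψ = 0.7233, d_rh = R√(Δφ²+q²Δλ²) = 5450.3 nmi
Excess = 5450.3 − 5224.6 = 225.7 ≈ 226 nmi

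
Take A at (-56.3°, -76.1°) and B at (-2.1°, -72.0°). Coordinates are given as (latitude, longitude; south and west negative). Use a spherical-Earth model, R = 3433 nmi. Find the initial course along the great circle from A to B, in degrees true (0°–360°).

N = sin Δλ·cos φ₂ = +0.0714;  D = cos φ₁ sin φ₂ − sin φ₁ cos φ₂ cos Δλ = +0.8089
initial course = atan2(N, D) = 5.05°

5.0°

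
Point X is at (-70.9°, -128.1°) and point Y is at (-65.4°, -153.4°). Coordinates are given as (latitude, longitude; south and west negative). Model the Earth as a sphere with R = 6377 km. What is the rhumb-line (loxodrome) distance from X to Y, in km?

1209 km

Rhumb course C = atan2(Δλ, Δψ) with Δψ = ln[tan(π/4+φ₂/2)/tan(π/4+φ₁/2)] = +0.2593, Δλ = -0.4416 → C = 300.42°
d = R·|Δφ| / |cos C| = 6377·0.09599 / 0.50632 = 1209 km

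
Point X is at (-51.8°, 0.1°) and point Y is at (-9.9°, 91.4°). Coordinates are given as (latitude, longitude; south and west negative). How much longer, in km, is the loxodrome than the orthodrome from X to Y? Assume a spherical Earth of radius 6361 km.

347 km

Great circle: cos σ = sin φ₁ sin φ₂ + cos φ₁ cos φ₂ cos Δλ,  σ = 1.4492 rad → d_gc = 9218.4 km
Rhumb line: Δψ = +0.8869, q = Δφ/Δψ = 0.8246, d_rh = R√(Δφ²+q²Δλ²) = 9565.5 km
Excess = 9565.5 − 9218.4 = 347.1 ≈ 347 km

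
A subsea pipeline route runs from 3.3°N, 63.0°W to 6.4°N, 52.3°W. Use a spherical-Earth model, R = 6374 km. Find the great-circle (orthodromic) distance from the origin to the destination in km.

1235 km

Haversine: a = sin²(Δφ/2)+cos φ₁ cos φ₂ sin²(Δλ/2) = 0.00936;  σ = 2·atan2(√a,√(1−a))
σ = 11.102° → d = Rσ = 6374·0.19376 = 1235 km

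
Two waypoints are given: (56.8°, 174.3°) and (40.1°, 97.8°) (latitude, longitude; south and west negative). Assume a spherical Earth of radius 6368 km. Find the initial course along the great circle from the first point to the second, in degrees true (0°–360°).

N = sin Δλ·cos φ₂ = -0.7438;  D = cos φ₁ sin φ₂ − sin φ₁ cos φ₂ cos Δλ = +0.2033
initial course = atan2(N, D) = 285.29°

285.3°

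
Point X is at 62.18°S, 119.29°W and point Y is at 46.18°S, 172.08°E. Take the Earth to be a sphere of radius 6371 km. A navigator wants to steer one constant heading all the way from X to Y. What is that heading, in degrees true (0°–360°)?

Meridional parts: M(φ₁)=-1.3957, M(φ₂)=-0.9108 → ΔM = +0.4849;  Δλ = -1.1978 rad
tan C = Δλ / ΔM = -2.4703 → C = 292.04°

292.0°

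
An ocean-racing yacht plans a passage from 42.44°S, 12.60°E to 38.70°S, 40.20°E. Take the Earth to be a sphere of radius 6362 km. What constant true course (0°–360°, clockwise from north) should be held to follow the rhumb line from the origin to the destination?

79.9°

Meridional parts: M(φ₁)=-0.8195, M(φ₂)=-0.7336 → ΔM = +0.0860;  Δλ = +0.4817 rad
tan C = Δλ / ΔM = +5.6032 → C = 79.88°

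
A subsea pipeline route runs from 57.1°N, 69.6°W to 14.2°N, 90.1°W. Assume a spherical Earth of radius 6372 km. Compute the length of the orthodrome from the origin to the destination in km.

Haversine: a = sin²(Δφ/2)+cos φ₁ cos φ₂ sin²(Δλ/2) = 0.15040;  σ = 2·atan2(√a,√(1−a))
σ = 45.637° → d = Rσ = 6372·0.79652 = 5075 km

5075 km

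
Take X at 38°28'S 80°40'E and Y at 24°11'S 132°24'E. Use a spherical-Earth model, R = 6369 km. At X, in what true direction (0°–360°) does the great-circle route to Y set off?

N = sin Δλ·cos φ₂ = +0.7162;  D = cos φ₁ sin φ₂ − sin φ₁ cos φ₂ cos Δλ = +0.0307
initial course = atan2(N, D) = 87.55°

87.5°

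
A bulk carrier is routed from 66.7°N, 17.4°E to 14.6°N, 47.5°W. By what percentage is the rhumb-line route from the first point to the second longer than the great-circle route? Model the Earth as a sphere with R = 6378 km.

Great circle: σ = 1.1659 rad → d_gc = Rσ = 7436.4 km
Rhumb: Δφ = -0.9093, Δλ = -1.1327, Δψ = -1.3214, q = Δφ/Δψ = 0.6882 → d_rh = R√(Δφ²+q²Δλ²) = 7638.8 km
Excess = (7638.8 − 7436.4) / 7436.4 = 202.4 / 7436.4 = 2.72% ≈ 2.7%

2.7%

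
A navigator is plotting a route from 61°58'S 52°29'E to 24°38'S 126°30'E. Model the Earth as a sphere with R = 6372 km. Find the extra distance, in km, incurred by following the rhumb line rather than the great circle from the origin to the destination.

Great circle: cos σ = sin φ₁ sin φ₂ + cos φ₁ cos φ₂ cos Δλ,  σ = 1.0638 rad → d_gc = 6778.6 km
Rhumb line: Δψ = +0.9439, q = Δφ/Δψ = 0.6903, d_rh = R√(Δφ²+q²Δλ²) = 7037.5 km
Excess = 7037.5 − 6778.6 = 258.9 ≈ 259 km

259 km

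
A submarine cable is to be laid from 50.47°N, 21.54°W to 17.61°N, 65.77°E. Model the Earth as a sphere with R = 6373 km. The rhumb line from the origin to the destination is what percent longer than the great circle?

3.8%

Great circle: σ = 1.3059 rad → d_gc = Rσ = 8322.5 km
Rhumb: Δφ = -0.5735, Δλ = +1.5238, Δψ = -0.7112, q = Δφ/Δψ = 0.8064 → d_rh = R√(Δφ²+q²Δλ²) = 8642.3 km
Excess = (8642.3 − 8322.5) / 8322.5 = 319.8 / 8322.5 = 3.84% ≈ 3.8%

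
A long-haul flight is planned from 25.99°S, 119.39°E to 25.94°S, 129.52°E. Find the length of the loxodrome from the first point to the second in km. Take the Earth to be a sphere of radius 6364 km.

Δψ = ln[tan(π/4+φ₂/2)/tan(π/4+φ₁/2)] = +0.0010;  Δφ = +0.0009 rad,  Δλ = +0.1768 rad
q = Δφ/Δψ = 0.8991
d = R·√(Δφ² + q²Δλ²) = 6364·0.15896 = 1012 km

1012 km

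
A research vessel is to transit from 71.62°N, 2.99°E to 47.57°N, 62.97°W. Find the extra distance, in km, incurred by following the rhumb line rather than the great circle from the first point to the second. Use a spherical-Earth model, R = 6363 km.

184 km

Great circle: cos σ = sin φ₁ sin φ₂ + cos φ₁ cos φ₂ cos Δλ,  σ = 0.6647 rad → d_gc = 4229.4 km
Rhumb line: Δψ = -0.8752, q = Δφ/Δψ = 0.4796, d_rh = R√(Δφ²+q²Δλ²) = 4413.2 km
Excess = 4413.2 − 4229.4 = 183.8 ≈ 184 km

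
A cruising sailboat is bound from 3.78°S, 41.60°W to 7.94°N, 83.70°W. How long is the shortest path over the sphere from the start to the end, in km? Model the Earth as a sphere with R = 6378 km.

4854 km

cos σ = sin φ₁ sin φ₂ + cos φ₁ cos φ₂ cos Δλ
      = sin(-3.78°)sin(7.94°) + cos(-3.78°)cos(7.94°)cos(-42.10°) = 0.7242
σ = 43.601° → d = Rσ = 6378·0.76098 = 4854 km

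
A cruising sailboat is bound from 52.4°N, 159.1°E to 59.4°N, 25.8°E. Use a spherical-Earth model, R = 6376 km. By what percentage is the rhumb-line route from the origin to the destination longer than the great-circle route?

Great circle: σ = 1.0827 rad → d_gc = Rσ = 6903.3 km
Rhumb: Δφ = +0.1222, Δλ = -2.3265, Δψ = +0.2186, q = Δφ/Δψ = 0.5588 → d_rh = R√(Δφ²+q²Δλ²) = 8325.2 km
Excess = (8325.2 − 6903.3) / 6903.3 = 1421.9 / 6903.3 = 20.60% ≈ 20.6%

20.6%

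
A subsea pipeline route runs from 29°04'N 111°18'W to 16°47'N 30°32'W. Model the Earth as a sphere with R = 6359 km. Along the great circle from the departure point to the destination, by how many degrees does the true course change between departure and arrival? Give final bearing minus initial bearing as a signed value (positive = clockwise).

+36.9°

At departure: θ₁ = atan2(sin Δλ cos φ₂, cos φ₁ sin φ₂ − sin φ₁ cos φ₂ cos Δλ) = 79.35°
At arrival: θ₂ = atan2(sin Δλ cos φ₁, −cos φ₂ sin φ₁ + sin φ₂ cos φ₁ cos Δλ) = 116.21°
Δθ = θ₂ − θ₁ = +36.9°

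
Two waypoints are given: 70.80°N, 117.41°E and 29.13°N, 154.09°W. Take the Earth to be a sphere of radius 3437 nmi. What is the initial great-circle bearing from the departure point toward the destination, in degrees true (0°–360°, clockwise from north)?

N = sin Δλ·cos φ₂ = +0.8732;  D = cos φ₁ sin φ₂ − sin φ₁ cos φ₂ cos Δλ = +0.1385
initial course = atan2(N, D) = 80.99°

81.0°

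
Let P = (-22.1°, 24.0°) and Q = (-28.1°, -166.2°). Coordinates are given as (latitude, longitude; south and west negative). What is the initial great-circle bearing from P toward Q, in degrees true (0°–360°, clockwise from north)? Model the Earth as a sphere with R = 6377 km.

θ = atan2( sin Δλ·cos φ₂ ,  cos φ₁ sin φ₂ − sin φ₁ cos φ₂ cos Δλ )
  = atan2(+0.1562, -0.7630) = 168.43°

168.4°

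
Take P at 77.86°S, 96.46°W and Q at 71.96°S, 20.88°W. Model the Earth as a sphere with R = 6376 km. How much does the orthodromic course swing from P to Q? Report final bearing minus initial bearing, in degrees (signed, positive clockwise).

At departure: θ₁ = atan2(sin Δλ cos φ₂, cos φ₁ sin φ₂ − sin φ₁ cos φ₂ cos Δλ) = 112.55°
At arrival: θ₂ = atan2(sin Δλ cos φ₁, −cos φ₂ sin φ₁ + sin φ₂ cos φ₁ cos Δλ) = 38.84°
Δθ = θ₂ − θ₁ = -73.7°

-73.7°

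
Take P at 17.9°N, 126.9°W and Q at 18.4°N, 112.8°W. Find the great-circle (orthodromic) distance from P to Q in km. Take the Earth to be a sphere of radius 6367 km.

cos σ = sin φ₁ sin φ₂ + cos φ₁ cos φ₂ cos Δλ
      = sin(17.90°)sin(18.40°) + cos(17.90°)cos(18.40°)cos(14.10°) = 0.9728
σ = 13.404° → d = Rσ = 6367·0.23395 = 1490 km

1490 km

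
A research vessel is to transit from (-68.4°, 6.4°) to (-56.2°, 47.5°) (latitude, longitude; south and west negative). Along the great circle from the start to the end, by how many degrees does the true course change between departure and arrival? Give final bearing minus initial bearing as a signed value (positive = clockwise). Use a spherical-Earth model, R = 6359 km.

Initial bearing θ₁ = atan2(sin Δλ cos φ₂, cos φ₁ sin φ₂ − sin φ₁ cos φ₂ cos Δλ) = 77.08°
Final bearing θ₂ = (initial bearing from the destination back to the start) + 180° = 40.17°
Δθ = θ₂ − θ₁ = -36.9°

-36.9°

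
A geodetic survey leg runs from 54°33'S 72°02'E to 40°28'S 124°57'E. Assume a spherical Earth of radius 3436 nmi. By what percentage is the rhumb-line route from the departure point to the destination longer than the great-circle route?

Great circle: σ = 0.6522 rad → d_gc = Rσ = 2240.9 nmi
Rhumb: Δφ = +0.2458, Δλ = +0.9236, Δψ = +0.3670, q = Δφ/Δψ = 0.6697 → d_rh = R√(Δφ²+q²Δλ²) = 2286.8 nmi
Excess = (2286.8 − 2240.9) / 2240.9 = 45.9 / 2240.9 = 2.048% ≈ 2.0%

2.0%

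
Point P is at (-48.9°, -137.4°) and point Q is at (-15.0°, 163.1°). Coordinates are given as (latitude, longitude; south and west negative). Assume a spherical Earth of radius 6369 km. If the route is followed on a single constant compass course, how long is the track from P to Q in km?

6637 km

Δψ = ln[tan(π/4+φ₂/2)/tan(π/4+φ₁/2)] = +0.7163;  Δφ = +0.5917 rad,  Δλ = -1.0385 rad
q = Δφ/Δψ = 0.8260
d = R·√(Δφ² + q²Δλ²) = 6369·1.04204 = 6637 km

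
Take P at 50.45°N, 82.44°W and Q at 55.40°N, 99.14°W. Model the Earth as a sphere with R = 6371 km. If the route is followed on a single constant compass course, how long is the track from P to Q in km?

Rhumb course C = atan2(Δλ, Δψ) with Δψ = ln[tan(π/4+φ₂/2)/tan(π/4+φ₁/2)] = +0.1435, Δλ = -0.2915 → C = 296.21°
d = R·|Δφ| / |cos C| = 6371·0.08639 / 0.44172 = 1246 km

1246 km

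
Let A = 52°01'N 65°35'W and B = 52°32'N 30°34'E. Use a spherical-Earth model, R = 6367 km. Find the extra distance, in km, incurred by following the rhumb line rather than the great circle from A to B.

519 km

Great circle: cos σ = sin φ₁ sin φ₂ + cos φ₁ cos φ₂ cos Δλ,  σ = 0.9453 rad → d_gc = 6018.8 km
Rhumb line: Δψ = +0.0147, q = Δφ/Δψ = 0.6119, d_rh = R√(Δφ²+q²Δλ²) = 6537.8 km
Excess = 6537.8 − 6018.8 = 519.0 ≈ 519 km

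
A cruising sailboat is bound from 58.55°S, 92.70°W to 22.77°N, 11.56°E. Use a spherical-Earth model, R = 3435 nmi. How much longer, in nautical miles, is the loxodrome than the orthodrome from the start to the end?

Great circle: cos σ = sin φ₁ sin φ₂ + cos φ₁ cos φ₂ cos Δλ,  σ = 2.0361 rad → d_gc = 6993.9 nmi
Rhumb line: Δψ = +1.6757, q = Δφ/Δψ = 0.8470, d_rh = R√(Δφ²+q²Δλ²) = 7197.0 nmi
Excess = 7197.0 − 6993.9 = 203.1 ≈ 203 nmi

203 nmi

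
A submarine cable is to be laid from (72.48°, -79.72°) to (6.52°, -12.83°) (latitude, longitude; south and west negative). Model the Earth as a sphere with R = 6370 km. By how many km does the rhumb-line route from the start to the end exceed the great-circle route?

Great circle: cos σ = sin φ₁ sin φ₂ + cos φ₁ cos φ₂ cos Δλ,  σ = 1.3432 rad → d_gc = 8555.9 km
Rhumb line: Δψ = -1.7562, q = Δφ/Δψ = 0.6555, d_rh = R√(Δφ²+q²Δλ²) = 8805.8 km
Excess = 8805.8 − 8555.9 = 249.9 ≈ 250 km

250 km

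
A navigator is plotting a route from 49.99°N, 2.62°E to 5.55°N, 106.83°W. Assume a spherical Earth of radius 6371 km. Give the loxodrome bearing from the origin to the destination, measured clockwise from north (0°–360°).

Δψ = ln[tan(π/4+φ₂/2)/tan(π/4+φ₁/2)] = -0.9134
Δλ = -1.9103 rad (taken the short way round)
course = atan2(Δλ, Δψ) = 244.45°

244.4°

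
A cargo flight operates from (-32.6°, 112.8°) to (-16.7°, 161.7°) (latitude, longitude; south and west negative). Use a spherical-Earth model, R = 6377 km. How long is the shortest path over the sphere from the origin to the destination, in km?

cos σ = sin φ₁ sin φ₂ + cos φ₁ cos φ₂ cos Δλ
      = sin(-32.60°)sin(-16.70°) + cos(-32.60°)cos(-16.70°)cos(48.90°) = 0.6853
σ = 46.743° → d = Rσ = 6377·0.81582 = 5202 km

5202 km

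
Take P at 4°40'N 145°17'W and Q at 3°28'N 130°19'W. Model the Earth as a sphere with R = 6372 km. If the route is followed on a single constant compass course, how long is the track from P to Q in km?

1666 km

Δψ = ln[tan(π/4+φ₂/2)/tan(π/4+φ₁/2)] = -0.0210;  Δφ = -0.0209 rad,  Δλ = +0.2612 rad
q = Δφ/Δψ = 0.9975
d = R·√(Δφ² + q²Δλ²) = 6372·0.26140 = 1666 km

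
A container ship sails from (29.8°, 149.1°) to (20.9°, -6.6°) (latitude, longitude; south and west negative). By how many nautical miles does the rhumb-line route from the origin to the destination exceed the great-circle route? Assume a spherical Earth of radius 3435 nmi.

996 nmi

Great circle: cos σ = sin φ₁ sin φ₂ + cos φ₁ cos φ₂ cos Δλ,  σ = 2.1671 rad → d_gc = 7443.9 nmi
Rhumb line: Δψ = -0.1721, q = Δφ/Δψ = 0.9024, d_rh = R√(Δφ²+q²Δλ²) = 8440.3 nmi
Excess = 8440.3 − 7443.9 = 996.4 ≈ 996 nmi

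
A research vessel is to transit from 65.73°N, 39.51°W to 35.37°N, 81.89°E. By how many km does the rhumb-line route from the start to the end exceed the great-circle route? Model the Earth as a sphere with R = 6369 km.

1124 km

Great circle: cos σ = sin φ₁ sin φ₂ + cos φ₁ cos φ₂ cos Δλ,  σ = 1.2099 rad → d_gc = 7706.2 km
Rhumb line: Δψ = -0.8763, q = Δφ/Δψ = 0.6047, d_rh = R√(Δφ²+q²Δλ²) = 8830.5 km
Excess = 8830.5 − 7706.2 = 1124.3 ≈ 1124 km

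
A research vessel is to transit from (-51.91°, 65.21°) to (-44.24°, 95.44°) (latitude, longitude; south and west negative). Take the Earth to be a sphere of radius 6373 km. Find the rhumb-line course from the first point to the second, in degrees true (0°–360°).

69.2°

Δψ = ln[tan(π/4+φ₂/2)/tan(π/4+φ₁/2)] = +0.2009
Δλ = +0.5276 rad (taken the short way round)
course = atan2(Δλ, Δψ) = 69.16°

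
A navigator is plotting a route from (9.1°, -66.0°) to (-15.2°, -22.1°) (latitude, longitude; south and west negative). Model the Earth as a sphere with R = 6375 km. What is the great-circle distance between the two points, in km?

5544 km

Haversine: a = sin²(Δφ/2)+cos φ₁ cos φ₂ sin²(Δλ/2) = 0.17744;  σ = 2·atan2(√a,√(1−a))
σ = 49.825° → d = Rσ = 6375·0.86961 = 5544 km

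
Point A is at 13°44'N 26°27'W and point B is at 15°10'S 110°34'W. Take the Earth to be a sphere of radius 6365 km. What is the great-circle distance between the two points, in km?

Haversine: a = sin²(Δφ/2)+cos φ₁ cos φ₂ sin²(Δλ/2) = 0.48300;  σ = 2·atan2(√a,√(1−a))
σ = 88.052° → d = Rσ = 6365·1.53680 = 9782 km

9782 km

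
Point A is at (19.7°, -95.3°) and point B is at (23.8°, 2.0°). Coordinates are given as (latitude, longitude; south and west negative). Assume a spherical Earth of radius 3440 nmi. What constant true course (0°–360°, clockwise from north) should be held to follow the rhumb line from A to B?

87.4°

Meridional parts: M(φ₁)=+0.3508, M(φ₂)=+0.4279 → ΔM = +0.0771;  Δλ = +1.6982 rad
tan C = Δλ / ΔM = +22.0360 → C = 87.40°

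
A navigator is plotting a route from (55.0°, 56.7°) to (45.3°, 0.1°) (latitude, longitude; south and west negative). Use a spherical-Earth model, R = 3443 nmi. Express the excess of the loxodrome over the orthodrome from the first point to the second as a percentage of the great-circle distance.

Great circle: σ = 0.6362 rad → d_gc = Rσ = 2190.5 nmi
Rhumb: Δφ = -0.1693, Δλ = -0.9879, Δψ = -0.2654, q = Δφ/Δψ = 0.6378 → d_rh = R√(Δφ²+q²Δλ²) = 2246.2 nmi
Excess = (2246.2 − 2190.5) / 2190.5 = 55.7 / 2190.5 = 2.54% ≈ 2.5%

2.5%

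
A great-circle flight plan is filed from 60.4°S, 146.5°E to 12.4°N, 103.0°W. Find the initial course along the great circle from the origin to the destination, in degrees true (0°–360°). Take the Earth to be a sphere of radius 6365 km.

θ = atan2( sin Δλ·cos φ₂ ,  cos φ₁ sin φ₂ − sin φ₁ cos φ₂ cos Δλ )
  = atan2(+0.9148, -0.1913) = 101.81°

101.8°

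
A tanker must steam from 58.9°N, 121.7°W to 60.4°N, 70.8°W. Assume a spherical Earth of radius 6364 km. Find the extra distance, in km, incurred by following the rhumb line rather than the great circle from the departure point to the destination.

71 km

Great circle: cos σ = sin φ₁ sin φ₂ + cos φ₁ cos φ₂ cos Δλ,  σ = 0.4384 rad → d_gc = 2790.0 km
Rhumb line: Δψ = +0.0518, q = Δφ/Δψ = 0.5052, d_rh = R√(Δφ²+q²Δλ²) = 2861.0 km
Excess = 2861.0 − 2790.0 = 71.0 ≈ 71 km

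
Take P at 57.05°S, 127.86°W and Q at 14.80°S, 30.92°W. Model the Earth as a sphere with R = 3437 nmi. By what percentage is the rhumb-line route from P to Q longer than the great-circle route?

5.5%

Great circle: σ = 1.4194 rad → d_gc = Rσ = 4878.5 nmi
Rhumb: Δφ = +0.7374, Δλ = +1.6919, Δψ = +0.9570, q = Δφ/Δψ = 0.7705 → d_rh = R√(Δφ²+q²Δλ²) = 5147.7 nmi
Excess = (5147.7 − 4878.5) / 4878.5 = 269.2 / 4878.5 = 5.52% ≈ 5.5%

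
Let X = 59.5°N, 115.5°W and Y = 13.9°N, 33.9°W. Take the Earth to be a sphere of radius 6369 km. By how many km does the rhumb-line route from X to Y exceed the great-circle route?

Great circle: cos σ = sin φ₁ sin φ₂ + cos φ₁ cos φ₂ cos Δλ,  σ = 1.2881 rad → d_gc = 8203.8 km
Rhumb line: Δψ = -1.0546, q = Δφ/Δψ = 0.7547, d_rh = R√(Δφ²+q²Δλ²) = 8517.6 km
Excess = 8517.6 − 8203.8 = 313.8 ≈ 314 km

314 km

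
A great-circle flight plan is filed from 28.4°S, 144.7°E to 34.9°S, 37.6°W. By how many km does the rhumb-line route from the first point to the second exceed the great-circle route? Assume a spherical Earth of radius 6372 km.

Great circle: cos σ = sin φ₁ sin φ₂ + cos φ₁ cos φ₂ cos Δλ,  σ = 2.0361 rad → d_gc = 12974.34 km
Rhumb line: Δψ = -0.1334, q = Δφ/Δψ = 0.8505, d_rh = R√(Δφ²+q²Δλ²) = 16822.81 km
Excess = 16822.81 − 12974.34 = 3848.47 ≈ 3848 km

3848 km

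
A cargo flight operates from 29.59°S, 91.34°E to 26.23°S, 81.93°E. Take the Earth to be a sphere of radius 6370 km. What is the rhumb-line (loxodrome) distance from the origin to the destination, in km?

Rhumb course C = atan2(Δλ, Δψ) with Δψ = ln[tan(π/4+φ₂/2)/tan(π/4+φ₁/2)] = +0.0664, Δλ = -0.1642 → C = 292.01°
d = R·|Δφ| / |cos C| = 6370·0.05864 / 0.37471 = 997 km

997 km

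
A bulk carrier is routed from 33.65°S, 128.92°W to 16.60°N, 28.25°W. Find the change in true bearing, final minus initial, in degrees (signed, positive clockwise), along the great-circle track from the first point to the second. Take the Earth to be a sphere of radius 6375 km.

At departure: θ₁ = atan2(sin Δλ cos φ₂, cos φ₁ sin φ₂ − sin φ₁ cos φ₂ cos Δλ) = 81.57°
At arrival: θ₂ = atan2(sin Δλ cos φ₁, −cos φ₂ sin φ₁ + sin φ₂ cos φ₁ cos Δλ) = 59.23°
Δθ = θ₂ − θ₁ = -22.3°

-22.3°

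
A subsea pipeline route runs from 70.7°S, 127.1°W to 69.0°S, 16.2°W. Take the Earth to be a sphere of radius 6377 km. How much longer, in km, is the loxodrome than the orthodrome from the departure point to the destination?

Great circle: cos σ = sin φ₁ sin φ₂ + cos φ₁ cos φ₂ cos Δλ,  σ = 0.5756 rad → d_gc = 3670.7 km
Rhumb line: Δψ = +0.0862, q = Δφ/Δψ = 0.3443, d_rh = R√(Δφ²+q²Δλ²) = 4253.7 km
Excess = 4253.7 − 3670.7 = 583.0 ≈ 583 km

583 km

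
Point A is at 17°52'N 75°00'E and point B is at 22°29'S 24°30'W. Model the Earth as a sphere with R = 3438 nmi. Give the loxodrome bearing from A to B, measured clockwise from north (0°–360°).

Δψ = ln[tan(π/4+φ₂/2)/tan(π/4+φ₁/2)] = -0.7199
Δλ = -1.7366 rad (taken the short way round)
course = atan2(Δλ, Δψ) = 247.48°

247.5°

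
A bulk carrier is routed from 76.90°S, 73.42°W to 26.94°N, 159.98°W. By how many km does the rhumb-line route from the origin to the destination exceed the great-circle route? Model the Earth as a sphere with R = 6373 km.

454 km

Great circle: cos σ = sin φ₁ sin φ₂ + cos φ₁ cos φ₂ cos Δλ,  σ = 2.0143 rad → d_gc = 12837.4 km
Rhumb line: Δψ = +2.6529, q = Δφ/Δψ = 0.6831, d_rh = R√(Δφ²+q²Δλ²) = 13291.6 km
Excess = 13291.6 − 12837.4 = 454.2 ≈ 454 km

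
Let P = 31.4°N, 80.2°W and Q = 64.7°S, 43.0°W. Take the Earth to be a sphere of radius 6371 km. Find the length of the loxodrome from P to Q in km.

Rhumb course C = atan2(Δλ, Δψ) with Δψ = ln[tan(π/4+φ₂/2)/tan(π/4+φ₁/2)] = -2.0719, Δλ = +0.6493 → C = 162.60°
d = R·|Δφ| / |cos C| = 6371·1.67726 / 0.95424 = 11198 km

11198 km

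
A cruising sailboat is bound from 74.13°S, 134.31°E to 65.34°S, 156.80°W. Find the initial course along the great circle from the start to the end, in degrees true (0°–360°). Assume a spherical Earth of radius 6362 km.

105.0°

N = sin Δλ·cos φ₂ = +0.3892;  D = cos φ₁ sin φ₂ − sin φ₁ cos φ₂ cos Δλ = -0.1040
initial course = atan2(N, D) = 104.96°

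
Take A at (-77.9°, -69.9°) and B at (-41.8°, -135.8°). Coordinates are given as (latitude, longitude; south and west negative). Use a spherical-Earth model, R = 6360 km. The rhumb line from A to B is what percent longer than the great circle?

4.3%

Great circle: σ = 0.7734 rad → d_gc = Rσ = 4918.9 km
Rhumb: Δφ = +0.6301, Δλ = -1.1502, Δψ = +1.4400, q = Δφ/Δψ = 0.4376 → d_rh = R√(Δφ²+q²Δλ²) = 5128.6 km
Excess = (5128.6 − 4918.9) / 4918.9 = 209.7 / 4918.9 = 4.26% ≈ 4.3%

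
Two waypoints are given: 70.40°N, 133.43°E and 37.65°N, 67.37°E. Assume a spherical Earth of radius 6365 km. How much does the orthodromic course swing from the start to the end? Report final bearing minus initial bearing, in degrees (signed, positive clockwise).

Initial bearing θ₁ = atan2(sin Δλ cos φ₂, cos φ₁ sin φ₂ − sin φ₁ cos φ₂ cos Δλ) = 262.31°
Final bearing θ₂ = (initial bearing from the destination back to the start) + 180° = 204.83°
Δθ = θ₂ − θ₁ = -57.5°

-57.5°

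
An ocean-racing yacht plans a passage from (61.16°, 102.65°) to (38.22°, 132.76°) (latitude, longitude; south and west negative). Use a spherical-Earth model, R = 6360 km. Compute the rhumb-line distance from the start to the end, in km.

Rhumb course C = atan2(Δλ, Δψ) with Δψ = ln[tan(π/4+φ₂/2)/tan(π/4+φ₁/2)] = -0.6353, Δλ = +0.5255 → C = 140.40°
d = R·|Δφ| / |cos C| = 6360·0.40038 / 0.77055 = 3305 km

3305 km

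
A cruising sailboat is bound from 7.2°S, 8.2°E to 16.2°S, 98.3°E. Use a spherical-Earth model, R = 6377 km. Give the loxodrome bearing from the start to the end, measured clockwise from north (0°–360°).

95.8°

Δψ = ln[tan(π/4+φ₂/2)/tan(π/4+φ₁/2)] = -0.1606
Δλ = +1.5725 rad (taken the short way round)
course = atan2(Δλ, Δψ) = 95.83°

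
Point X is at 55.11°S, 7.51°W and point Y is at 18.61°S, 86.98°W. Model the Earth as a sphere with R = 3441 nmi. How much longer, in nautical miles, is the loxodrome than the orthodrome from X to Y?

Great circle: cos σ = sin φ₁ sin φ₂ + cos φ₁ cos φ₂ cos Δλ,  σ = 1.2016 rad → d_gc = 4134.8 nmi
Rhumb line: Δψ = +0.8269, q = Δφ/Δψ = 0.7704, d_rh = R√(Δφ²+q²Δλ²) = 4280.7 nmi
Excess = 4280.7 − 4134.8 = 145.9 ≈ 146 nmi

146 nmi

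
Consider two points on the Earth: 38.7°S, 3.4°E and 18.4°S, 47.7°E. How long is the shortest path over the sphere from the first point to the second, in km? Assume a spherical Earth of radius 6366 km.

cos σ = sin φ₁ sin φ₂ + cos φ₁ cos φ₂ cos Δλ
      = sin(-38.70°)sin(-18.40°) + cos(-38.70°)cos(-18.40°)cos(44.30°) = 0.7274
σ = 43.335° → d = Rσ = 6366·0.75634 = 4815 km

4815 km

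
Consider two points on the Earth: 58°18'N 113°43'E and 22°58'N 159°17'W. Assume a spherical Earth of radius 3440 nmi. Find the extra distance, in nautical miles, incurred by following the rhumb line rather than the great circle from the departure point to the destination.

Great circle: cos σ = sin φ₁ sin φ₂ + cos φ₁ cos φ₂ cos Δλ,  σ = 1.2054 rad → d_gc = 4146.6 nmi
Rhumb line: Δψ = -0.8471, q = Δφ/Δψ = 0.7280, d_rh = R√(Δφ²+q²Δλ²) = 4354.5 nmi
Excess = 4354.5 − 4146.6 = 207.9 ≈ 208 nmi

208 nmi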